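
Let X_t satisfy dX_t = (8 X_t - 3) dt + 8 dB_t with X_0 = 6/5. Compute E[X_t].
E[X_t] = 33*exp(8*t)/40 + 3/8

Taking expectations and using E[dB_t] = 0, the mean m(t) = E[X_t] satisfies the ODE m'(t) = a m(t) + b with m(0) = x_0. With a = 8, b = -3, x_0 = 6/5, the solution is
  m(t) = x_0 * exp(a t) + (b/a) * (exp(a t) - 1)
       = (6/5) * exp(8 t) + ((-3)/8) * (exp(8 t) - 1)
       = 33*exp(8*t)/40 + 3/8.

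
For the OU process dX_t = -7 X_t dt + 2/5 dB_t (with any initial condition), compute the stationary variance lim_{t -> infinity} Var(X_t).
lim Var(X_t) = 2/175

The OU SDE dX = -theta X dt + sigma dB admits the integrating factor exp(theta t): d(exp(theta t) X_t) = sigma exp(theta t) dB_t. Integrating from 0 to t gives X_t = x_0 * exp(-theta t) + sigma * int_0^t exp(-theta (t-s)) dB_s for any initial x_0. The Itô integral has variance (by the Itô isometry) sigma^2 * int_0^t exp(-2 theta (t - s)) ds = sigma^2 * (1 - exp(-2 theta t)) / (2 theta), independent of x_0.
With theta = 7, sigma = 2/5:
  Var(X_t) = (2/5)^2 * (1 - exp(-2*7 t)) / (2 * 7) = 2/175 - 2*exp(-14*t)/175.
As t -> infinity, exp(-2*7 t) -> 0, so the stationary variance is sigma^2 / (2 theta) = 2/175.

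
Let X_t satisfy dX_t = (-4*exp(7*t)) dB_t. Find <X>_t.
<X>_t = 8*exp(14*t)/7 - 8/7

For an Itô process dX_t = a(t) dt + b(t) dB_t, the quadratic variation is <X>_t = int_0^t b(s)^2 ds (the drift term does not contribute). Here b(s) = -4*exp(7*s), so
  b(s)^2 = 16*exp(14*s).
Integrating from 0 to t:
  <X>_t = int_0^t (16*exp(14*s)) ds = 8*exp(14*t)/7 - 8/7.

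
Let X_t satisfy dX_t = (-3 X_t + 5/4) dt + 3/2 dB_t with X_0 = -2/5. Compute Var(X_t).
Var(X_t) = 3/8 - 3*exp(-6*t)/8

The variance V(t) = Var(X_t) satisfies V'(t) = 2 a V(t) + c^2 with V(0) = 0 (drift coefficient is linear in X, diffusion is constant). With a = -3, c = 3/2, the solution is
  V(t) = (c^2 / (2 a)) * (exp(2 a t) - 1)
       = ((3/2)^2 / (2*(-3))) * (exp((-6) t) - 1)
       = 3/8 - 3*exp(-6*t)/8.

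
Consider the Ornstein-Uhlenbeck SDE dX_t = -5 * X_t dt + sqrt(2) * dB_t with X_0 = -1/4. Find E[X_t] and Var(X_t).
E[X_t] = -exp(-5*t)/4; Var(X_t) = 1/5 - exp(-10*t)/5

The OU SDE dX = -theta X dt + sigma dB admits the integrating factor exp(theta t): d(exp(theta t) X_t) = sigma exp(theta t) dB_t. Integrating from 0 to t:
  X_t = x_0 * exp(-theta t) + sigma * int_0^t exp(-theta (t-s)) dB_s.
The Itô integral has mean 0 and (by the Itô isometry) variance sigma^2 * int_0^t exp(-2 theta (t - s)) ds = sigma^2 * (1 - exp(-2 theta t)) / (2 theta).
With theta = 5, sigma = sqrt(2), x_0 = -1/4:
  E[X_t] = -1/4 * exp(-5 t) = -exp(-5*t)/4
  Var(X_t) = (sqrt(2))^2 * (1 - exp(-2*5 t)) / (2 * 5) = 1/5 - exp(-10*t)/5.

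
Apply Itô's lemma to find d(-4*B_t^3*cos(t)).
d(-4*B_t^3*cos(t)) = (4*B_t*(B_t^2*sin(t) - 3*cos(t))) dt + (-12*B_t^2*cos(t)) dB_t

Itô's formula for f(t, x): d f(t, B_t) = (f_t + (1/2) f_xx) dt + f_x dB_t. Compute partials of f(t, x) = -4*x^3*cos(t):
  f_t(t,x)  = 4*x^3*sin(t)
  f_x(t,x)  = -12*x^2*cos(t)
  f_xx(t,x) = -24*x*cos(t)
Assemble drift = f_t + (1/2) f_xx = 4*x*(x^2*sin(t) - 3*cos(t)) and diffusion = f_x = -12*x^2*cos(t). Substituting x = B_t:
  d(-4*B_t^3*cos(t)) = (4*B_t*(B_t^2*sin(t) - 3*cos(t))) dt + (-12*B_t^2*cos(t)) dB_t.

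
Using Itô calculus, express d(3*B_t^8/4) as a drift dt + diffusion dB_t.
d(3*B_t^8/4) = (21*B_t^6) dt + (6*B_t^7) dB_t

Itô's formula for f(B_t) gives d f(B_t) = f'(B_t) dB_t + (1/2) f''(B_t) dt. Compute derivatives of f(x) = 3*x^8/4:
  f'(x)  = 6*x^7
  f''(x) = 42*x^6
Substitute x = B_t and multiply the f'' term by 1/2:
  drift     = (1/2) * (42*x^6) evaluated at B_t = 21*B_t^6
  diffusion = (6*x^7) evaluated at B_t = 6*B_t^7
Therefore d(3*B_t^8/4) = (21*B_t^6) dt + (6*B_t^7) dB_t.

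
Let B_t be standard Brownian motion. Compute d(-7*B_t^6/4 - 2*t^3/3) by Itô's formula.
d(-7*B_t^6/4 - 2*t^3/3) = (-105*B_t^4/4 - 2*t^2) dt + (-21*B_t^5/2) dB_t

Itô's formula for f(t, x): d f(t, B_t) = (f_t + (1/2) f_xx) dt + f_x dB_t. Compute partials of f(t, x) = -2*t^3/3 - 7*x^6/4:
  f_t(t,x)  = -2*t^2
  f_x(t,x)  = -21*x^5/2
  f_xx(t,x) = -105*x^4/2
Assemble drift = f_t + (1/2) f_xx = -2*t^2 - 105*x^4/4 and diffusion = f_x = -21*x^5/2. Substituting x = B_t:
  d(-7*B_t^6/4 - 2*t^3/3) = (-105*B_t^4/4 - 2*t^2) dt + (-21*B_t^5/2) dB_t.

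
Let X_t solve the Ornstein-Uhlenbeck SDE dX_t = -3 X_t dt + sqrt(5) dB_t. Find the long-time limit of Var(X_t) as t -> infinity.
lim Var(X_t) = 5/6

The OU SDE dX = -theta X dt + sigma dB admits the integrating factor exp(theta t): d(exp(theta t) X_t) = sigma exp(theta t) dB_t. Integrating from 0 to t gives X_t = x_0 * exp(-theta t) + sigma * int_0^t exp(-theta (t-s)) dB_s for any initial x_0. The Itô integral has variance (by the Itô isometry) sigma^2 * int_0^t exp(-2 theta (t - s)) ds = sigma^2 * (1 - exp(-2 theta t)) / (2 theta), independent of x_0.
With theta = 3, sigma = sqrt(5):
  Var(X_t) = (sqrt(5))^2 * (1 - exp(-2*3 t)) / (2 * 3) = 5/6 - 5*exp(-6*t)/6.
As t -> infinity, exp(-2*3 t) -> 0, so the stationary variance is sigma^2 / (2 theta) = 5/6.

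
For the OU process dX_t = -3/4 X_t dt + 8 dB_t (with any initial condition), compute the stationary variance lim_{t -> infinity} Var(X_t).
lim Var(X_t) = 128/3

The OU SDE dX = -theta X dt + sigma dB admits the integrating factor exp(theta t): d(exp(theta t) X_t) = sigma exp(theta t) dB_t. Integrating from 0 to t gives X_t = x_0 * exp(-theta t) + sigma * int_0^t exp(-theta (t-s)) dB_s for any initial x_0. The Itô integral has variance (by the Itô isometry) sigma^2 * int_0^t exp(-2 theta (t - s)) ds = sigma^2 * (1 - exp(-2 theta t)) / (2 theta), independent of x_0.
With theta = 3/4, sigma = 8:
  Var(X_t) = (8)^2 * (1 - exp(-2*3/4 t)) / (2 * 3/4) = 128/3 - 128*exp(-3*t/2)/3.
As t -> infinity, exp(-2*3/4 t) -> 0, so the stationary variance is sigma^2 / (2 theta) = 128/3.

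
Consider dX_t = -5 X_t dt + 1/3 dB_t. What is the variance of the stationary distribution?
lim Var(X_t) = 1/90

The OU SDE dX = -theta X dt + sigma dB admits the integrating factor exp(theta t): d(exp(theta t) X_t) = sigma exp(theta t) dB_t. Integrating from 0 to t gives X_t = x_0 * exp(-theta t) + sigma * int_0^t exp(-theta (t-s)) dB_s for any initial x_0. The Itô integral has variance (by the Itô isometry) sigma^2 * int_0^t exp(-2 theta (t - s)) ds = sigma^2 * (1 - exp(-2 theta t)) / (2 theta), independent of x_0.
With theta = 5, sigma = 1/3:
  Var(X_t) = (1/3)^2 * (1 - exp(-2*5 t)) / (2 * 5) = 1/90 - exp(-10*t)/90.
As t -> infinity, exp(-2*5 t) -> 0, so the stationary variance is sigma^2 / (2 theta) = 1/90.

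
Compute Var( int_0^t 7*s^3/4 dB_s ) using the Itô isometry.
Var = 7*t^7/16

The Itô integral of a deterministic integrand f(s) has mean 0 because each increment f(s) * (B_{s+ds} - B_s) has mean 0. By the Itô isometry:
  Var( int_0^t f(s) dB_s ) = E[ (int_0^t f(s) dB_s)^2 ] = int_0^t f(s)^2 ds.
Here f(s) = 7*s^3/4, so f(s)^2 = 49*s^6/16. Integrate:
  int_0^t (49*s^6/16) ds = 7*t^7/16.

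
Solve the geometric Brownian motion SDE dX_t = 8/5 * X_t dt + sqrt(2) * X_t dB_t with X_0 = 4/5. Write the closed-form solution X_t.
X_t = 4/5 * exp((3/5) * t + (sqrt(2)) * B_t)

For GBM dX = mu X dt + sigma X dB with X_0 = x_0, apply Itô to Y = log X: dY = (mu - sigma^2/2) dt + sigma dB, so Y_t = log(x_0) + (mu - sigma^2/2) t + sigma B_t and hence X_t = x_0 * exp((mu - sigma^2/2) t + sigma B_t).
With mu = 8/5, sigma = sqrt(2), x_0 = 4/5, this gives:
  X_t = 4/5 * exp((3/5) * t + (sqrt(2)) * B_t).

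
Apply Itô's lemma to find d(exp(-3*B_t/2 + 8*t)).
d(exp(-3*B_t/2 + 8*t)) = (73*exp(-3*B_t/2 + 8*t)/8) dt + (-3*exp(-3*B_t/2 + 8*t)/2) dB_t

Itô's formula for f(t, x): d f(t, B_t) = (f_t + (1/2) f_xx) dt + f_x dB_t. Compute partials of f(t, x) = exp(8*t - 3*x/2):
  f_t(t,x)  = 8*exp(8*t - 3*x/2)
  f_x(t,x)  = -3*exp(8*t - 3*x/2)/2
  f_xx(t,x) = 9*exp(8*t - 3*x/2)/4
Assemble drift = f_t + (1/2) f_xx = 73*exp(8*t - 3*x/2)/8 and diffusion = f_x = -3*exp(8*t - 3*x/2)/2. Substituting x = B_t:
  d(exp(-3*B_t/2 + 8*t)) = (73*exp(-3*B_t/2 + 8*t)/8) dt + (-3*exp(-3*B_t/2 + 8*t)/2) dB_t.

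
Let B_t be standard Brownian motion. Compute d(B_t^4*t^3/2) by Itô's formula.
d(B_t^4*t^3/2) = (3*B_t^2*t^2*(B_t^2 + 2*t)/2) dt + (2*B_t^3*t^3) dB_t

Itô's formula for f(t, x): d f(t, B_t) = (f_t + (1/2) f_xx) dt + f_x dB_t. Compute partials of f(t, x) = t^3*x^4/2:
  f_t(t,x)  = 3*t^2*x^4/2
  f_x(t,x)  = 2*t^3*x^3
  f_xx(t,x) = 6*t^3*x^2
Assemble drift = f_t + (1/2) f_xx = 3*t^2*x^2*(2*t + x^2)/2 and diffusion = f_x = 2*t^3*x^3. Substituting x = B_t:
  d(B_t^4*t^3/2) = (3*B_t^2*t^2*(B_t^2 + 2*t)/2) dt + (2*B_t^3*t^3) dB_t.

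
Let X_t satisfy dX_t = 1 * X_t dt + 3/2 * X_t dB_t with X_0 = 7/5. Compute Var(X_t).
Var(X_t) = 49*(exp(9*t/4) - 1)*exp(2*t)/25

For GBM dX = mu X dt + sigma X dB with X_0 = x_0, apply Itô to Y = log X: dY = (mu - sigma^2/2) dt + sigma dB, so Y_t = log(x_0) + (mu - sigma^2/2) t + sigma B_t and hence X_t = x_0 * exp((mu - sigma^2/2) t + sigma B_t).
With mu = 1, sigma = 3/2, x_0 = 7/5, this gives:
  X_t = 7/5 * exp((-1/8) * t + (3/2) * B_t).
Since sigma*B_t ~ Normal(0, sigma^2 t), E[exp(sigma*B_t)] = exp(sigma^2 t / 2); so E[X_t] = x_0 * exp((mu - sigma^2/2) t) * exp(sigma^2 t / 2) = x_0 * exp(mu t) = 7*exp(t)/5.
Var(X_t) = E[X_t^2] - (E[X_t])^2 = x_0^2 * exp(2 mu t) * (exp(sigma^2 t) - 1) = 49*(exp(9*t/4) - 1)*exp(2*t)/25.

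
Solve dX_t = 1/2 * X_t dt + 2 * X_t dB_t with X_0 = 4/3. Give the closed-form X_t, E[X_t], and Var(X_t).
X_t = 4/3 * exp((-3/2) t + (2) B_t); E[X_t] = 4*exp(t/2)/3; Var(X_t) = 16*(exp(4*t) - 1)*exp(t)/9

For GBM dX = mu X dt + sigma X dB with X_0 = x_0, apply Itô to Y = log X: dY = (mu - sigma^2/2) dt + sigma dB, so Y_t = log(x_0) + (mu - sigma^2/2) t + sigma B_t and hence X_t = x_0 * exp((mu - sigma^2/2) t + sigma B_t).
With mu = 1/2, sigma = 2, x_0 = 4/3, this gives:
  X_t = 4/3 * exp((-3/2) * t + (2) * B_t).
Since sigma*B_t ~ Normal(0, sigma^2 t), E[exp(sigma*B_t)] = exp(sigma^2 t / 2); so E[X_t] = x_0 * exp((mu - sigma^2/2) t) * exp(sigma^2 t / 2) = x_0 * exp(mu t) = 4*exp(t/2)/3.
Var(X_t) = E[X_t^2] - (E[X_t])^2 = x_0^2 * exp(2 mu t) * (exp(sigma^2 t) - 1) = 16*(exp(4*t) - 1)*exp(t)/9.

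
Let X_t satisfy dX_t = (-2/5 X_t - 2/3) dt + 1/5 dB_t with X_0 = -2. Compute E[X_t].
E[X_t] = -5/3 - exp(-2*t/5)/3

Taking expectations and using E[dB_t] = 0, the mean m(t) = E[X_t] satisfies the ODE m'(t) = a m(t) + b with m(0) = x_0. With a = -2/5, b = -2/3, x_0 = -2, the solution is
  m(t) = x_0 * exp(a t) + (b/a) * (exp(a t) - 1)
       = (-2) * exp((-2/5) t) + ((-2/3)/(-2/5)) * (exp((-2/5) t) - 1)
       = -5/3 - exp(-2*t/5)/3.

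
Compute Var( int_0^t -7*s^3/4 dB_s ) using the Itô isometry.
Var = 7*t^7/16

The Itô integral of a deterministic integrand f(s) has mean 0 because each increment f(s) * (B_{s+ds} - B_s) has mean 0. By the Itô isometry:
  Var( int_0^t f(s) dB_s ) = E[ (int_0^t f(s) dB_s)^2 ] = int_0^t f(s)^2 ds.
Here f(s) = -7*s^3/4, so f(s)^2 = 49*s^6/16. Integrate:
  int_0^t (49*s^6/16) ds = 7*t^7/16.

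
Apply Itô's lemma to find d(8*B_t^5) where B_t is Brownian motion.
d(8*B_t^5) = (80*B_t^3) dt + (40*B_t^4) dB_t

Itô's formula for f(B_t) gives d f(B_t) = f'(B_t) dB_t + (1/2) f''(B_t) dt. Compute derivatives of f(x) = 8*x^5:
  f'(x)  = 40*x^4
  f''(x) = 160*x^3
Substitute x = B_t and multiply the f'' term by 1/2:
  drift     = (1/2) * (160*x^3) evaluated at B_t = 80*B_t^3
  diffusion = (40*x^4) evaluated at B_t = 40*B_t^4
Therefore d(8*B_t^5) = (80*B_t^3) dt + (40*B_t^4) dB_t.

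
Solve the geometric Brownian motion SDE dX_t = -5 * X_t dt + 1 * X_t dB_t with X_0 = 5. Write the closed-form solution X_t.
X_t = 5 * exp((-11/2) * t + (1) * B_t)

For GBM dX = mu X dt + sigma X dB with X_0 = x_0, apply Itô to Y = log X: dY = (mu - sigma^2/2) dt + sigma dB, so Y_t = log(x_0) + (mu - sigma^2/2) t + sigma B_t and hence X_t = x_0 * exp((mu - sigma^2/2) t + sigma B_t).
With mu = -5, sigma = 1, x_0 = 5, this gives:
  X_t = 5 * exp((-11/2) * t + (1) * B_t).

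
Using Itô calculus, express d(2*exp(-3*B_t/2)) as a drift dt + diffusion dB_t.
d(2*exp(-3*B_t/2)) = (9*exp(-3*B_t/2)/4) dt + (-3*exp(-3*B_t/2)) dB_t

Itô's formula for f(B_t) gives d f(B_t) = f'(B_t) dB_t + (1/2) f''(B_t) dt. Compute derivatives of f(x) = 2*exp(-3*x/2):
  f'(x)  = -3*exp(-3*x/2)
  f''(x) = 9*exp(-3*x/2)/2
Substitute x = B_t and multiply the f'' term by 1/2:
  drift     = (1/2) * (9*exp(-3*x/2)/2) evaluated at B_t = 9*exp(-3*B_t/2)/4
  diffusion = (-3*exp(-3*x/2)) evaluated at B_t = -3*exp(-3*B_t/2)
Therefore d(2*exp(-3*B_t/2)) = (9*exp(-3*B_t/2)/4) dt + (-3*exp(-3*B_t/2)) dB_t.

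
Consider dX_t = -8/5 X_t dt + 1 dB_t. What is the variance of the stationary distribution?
lim Var(X_t) = 5/16

The OU SDE dX = -theta X dt + sigma dB admits the integrating factor exp(theta t): d(exp(theta t) X_t) = sigma exp(theta t) dB_t. Integrating from 0 to t gives X_t = x_0 * exp(-theta t) + sigma * int_0^t exp(-theta (t-s)) dB_s for any initial x_0. The Itô integral has variance (by the Itô isometry) sigma^2 * int_0^t exp(-2 theta (t - s)) ds = sigma^2 * (1 - exp(-2 theta t)) / (2 theta), independent of x_0.
With theta = 8/5, sigma = 1:
  Var(X_t) = (1)^2 * (1 - exp(-2*8/5 t)) / (2 * 8/5) = 5/16 - 5*exp(-16*t/5)/16.
As t -> infinity, exp(-2*8/5 t) -> 0, so the stationary variance is sigma^2 / (2 theta) = 5/16.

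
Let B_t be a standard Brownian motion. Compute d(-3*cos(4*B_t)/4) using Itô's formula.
d(-3*cos(4*B_t)/4) = (6*cos(4*B_t)) dt + (3*sin(4*B_t)) dB_t

Itô's formula for f(B_t) gives d f(B_t) = f'(B_t) dB_t + (1/2) f''(B_t) dt. Compute derivatives of f(x) = -3*cos(4*x)/4:
  f'(x)  = 3*sin(4*x)
  f''(x) = 12*cos(4*x)
Substitute x = B_t and multiply the f'' term by 1/2:
  drift     = (1/2) * (12*cos(4*x)) evaluated at B_t = 6*cos(4*B_t)
  diffusion = (3*sin(4*x)) evaluated at B_t = 3*sin(4*B_t)
Therefore d(-3*cos(4*B_t)/4) = (6*cos(4*B_t)) dt + (3*sin(4*B_t)) dB_t.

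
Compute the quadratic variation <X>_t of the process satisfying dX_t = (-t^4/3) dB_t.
<X>_t = t^9/81

For an Itô process dX_t = a(t) dt + b(t) dB_t, the quadratic variation is <X>_t = int_0^t b(s)^2 ds (the drift term does not contribute). Here b(s) = -s^4/3, so
  b(s)^2 = s^8/9.
Integrating from 0 to t:
  <X>_t = int_0^t (s^8/9) ds = t^9/81.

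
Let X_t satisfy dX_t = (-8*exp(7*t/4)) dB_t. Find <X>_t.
<X>_t = 128*exp(7*t/2)/7 - 128/7

For an Itô process dX_t = a(t) dt + b(t) dB_t, the quadratic variation is <X>_t = int_0^t b(s)^2 ds (the drift term does not contribute). Here b(s) = -8*exp(7*s/4), so
  b(s)^2 = 64*exp(7*s/2).
Integrating from 0 to t:
  <X>_t = int_0^t (64*exp(7*s/2)) ds = 128*exp(7*t/2)/7 - 128/7.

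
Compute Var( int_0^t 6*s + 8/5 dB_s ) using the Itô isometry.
Var = 4*t*(75*t^2 + 60*t + 16)/25

The Itô integral of a deterministic integrand f(s) has mean 0 because each increment f(s) * (B_{s+ds} - B_s) has mean 0. By the Itô isometry:
  Var( int_0^t f(s) dB_s ) = E[ (int_0^t f(s) dB_s)^2 ] = int_0^t f(s)^2 ds.
Here f(s) = 6*s + 8/5, so f(s)^2 = 4*(15*s + 4)^2/25. Integrate:
  int_0^t (4*(15*s + 4)^2/25) ds = 4*t*(75*t^2 + 60*t + 16)/25.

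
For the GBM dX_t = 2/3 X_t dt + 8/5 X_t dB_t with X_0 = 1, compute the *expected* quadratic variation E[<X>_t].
E[<X>_t] = 48*exp(292*t/75)/73 - 48/73

<X>_t = int_0^t ((8/5) * X_s)^2 ds. Taking expectation inside the integral: E[<X>_t] = (8/5)^2 * int_0^t E[X_s^2] ds. For GBM, E[X_s^2] = x_0^2 * exp((2 mu + sigma^2) s). Integrating:
  E[<X>_t] = (8/5)^2 * 1^2 * (exp((2*(2/3) + (8/5)^2) t) - 1) / (2*(2/3) + (8/5)^2)
           = (8/5)^2 * 1^2 * (exp((292/75) t) - 1) / (292/75) = 48*exp(292*t/75)/73 - 48/73.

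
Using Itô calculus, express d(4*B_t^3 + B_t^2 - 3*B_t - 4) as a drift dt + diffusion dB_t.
d(4*B_t^3 + B_t^2 - 3*B_t - 4) = (12*B_t + 1) dt + (12*B_t^2 + 2*B_t - 3) dB_t

Itô's formula for f(B_t) gives d f(B_t) = f'(B_t) dB_t + (1/2) f''(B_t) dt. Compute derivatives of f(x) = 4*x^3 + x^2 - 3*x - 4:
  f'(x)  = 12*x^2 + 2*x - 3
  f''(x) = 24*x + 2
Substitute x = B_t and multiply the f'' term by 1/2:
  drift     = (1/2) * (24*x + 2) evaluated at B_t = 12*B_t + 1
  diffusion = (12*x^2 + 2*x - 3) evaluated at B_t = 12*B_t^2 + 2*B_t - 3
Therefore d(4*B_t^3 + B_t^2 - 3*B_t - 4) = (12*B_t + 1) dt + (12*B_t^2 + 2*B_t - 3) dB_t.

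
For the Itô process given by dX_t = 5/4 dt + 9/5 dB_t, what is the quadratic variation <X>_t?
<X>_t = 81*t/25

For an Itô process dX_t = a(t) dt + b(t) dB_t, the quadratic variation is <X>_t = int_0^t b(s)^2 ds (the drift term does not contribute). Here b(s) = 9/5, so
  b(s)^2 = 81/25.
Integrating from 0 to t:
  <X>_t = int_0^t (81/25) ds = 81*t/25.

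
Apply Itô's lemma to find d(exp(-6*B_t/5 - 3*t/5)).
d(exp(-6*B_t/5 - 3*t/5)) = (3*exp(-6*B_t/5 - 3*t/5)/25) dt + (-6*exp(-6*B_t/5 - 3*t/5)/5) dB_t

Itô's formula for f(t, x): d f(t, B_t) = (f_t + (1/2) f_xx) dt + f_x dB_t. Compute partials of f(t, x) = exp(-3*t/5 - 6*x/5):
  f_t(t,x)  = -3*exp(-3*t/5 - 6*x/5)/5
  f_x(t,x)  = -6*exp(-3*t/5 - 6*x/5)/5
  f_xx(t,x) = 36*exp(-3*t/5 - 6*x/5)/25
Assemble drift = f_t + (1/2) f_xx = 3*exp(-3*t/5 - 6*x/5)/25 and diffusion = f_x = -6*exp(-3*t/5 - 6*x/5)/5. Substituting x = B_t:
  d(exp(-6*B_t/5 - 3*t/5)) = (3*exp(-6*B_t/5 - 3*t/5)/25) dt + (-6*exp(-6*B_t/5 - 3*t/5)/5) dB_t.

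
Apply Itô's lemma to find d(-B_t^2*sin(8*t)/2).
d(-B_t^2*sin(8*t)/2) = (-4*B_t^2*cos(8*t) - sin(8*t)/2) dt + (-B_t*sin(8*t)) dB_t

Itô's formula for f(t, x): d f(t, B_t) = (f_t + (1/2) f_xx) dt + f_x dB_t. Compute partials of f(t, x) = -x^2*sin(8*t)/2:
  f_t(t,x)  = -4*x^2*cos(8*t)
  f_x(t,x)  = -x*sin(8*t)
  f_xx(t,x) = -sin(8*t)
Assemble drift = f_t + (1/2) f_xx = -4*x^2*cos(8*t) - sin(8*t)/2 and diffusion = f_x = -x*sin(8*t). Substituting x = B_t:
  d(-B_t^2*sin(8*t)/2) = (-4*B_t^2*cos(8*t) - sin(8*t)/2) dt + (-B_t*sin(8*t)) dB_t.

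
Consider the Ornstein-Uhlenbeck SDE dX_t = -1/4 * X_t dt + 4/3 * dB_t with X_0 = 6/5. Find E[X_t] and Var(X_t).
E[X_t] = 6*exp(-t/4)/5; Var(X_t) = 32/9 - 32*exp(-t/2)/9

The OU SDE dX = -theta X dt + sigma dB admits the integrating factor exp(theta t): d(exp(theta t) X_t) = sigma exp(theta t) dB_t. Integrating from 0 to t:
  X_t = x_0 * exp(-theta t) + sigma * int_0^t exp(-theta (t-s)) dB_s.
The Itô integral has mean 0 and (by the Itô isometry) variance sigma^2 * int_0^t exp(-2 theta (t - s)) ds = sigma^2 * (1 - exp(-2 theta t)) / (2 theta).
With theta = 1/4, sigma = 4/3, x_0 = 6/5:
  E[X_t] = 6/5 * exp(-1/4 t) = 6*exp(-t/4)/5
  Var(X_t) = (4/3)^2 * (1 - exp(-2*1/4 t)) / (2 * 1/4) = 32/9 - 32*exp(-t/2)/9.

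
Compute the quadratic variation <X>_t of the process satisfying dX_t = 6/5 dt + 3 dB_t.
<X>_t = 9*t

For an Itô process dX_t = a(t) dt + b(t) dB_t, the quadratic variation is <X>_t = int_0^t b(s)^2 ds (the drift term does not contribute). Here b(s) = 3, so
  b(s)^2 = 9.
Integrating from 0 to t:
  <X>_t = int_0^t (9) ds = 9*t.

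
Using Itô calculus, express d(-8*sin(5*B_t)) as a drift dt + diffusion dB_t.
d(-8*sin(5*B_t)) = (100*sin(5*B_t)) dt + (-40*cos(5*B_t)) dB_t

Itô's formula for f(B_t) gives d f(B_t) = f'(B_t) dB_t + (1/2) f''(B_t) dt. Compute derivatives of f(x) = -8*sin(5*x):
  f'(x)  = -40*cos(5*x)
  f''(x) = 200*sin(5*x)
Substitute x = B_t and multiply the f'' term by 1/2:
  drift     = (1/2) * (200*sin(5*x)) evaluated at B_t = 100*sin(5*B_t)
  diffusion = (-40*cos(5*x)) evaluated at B_t = -40*cos(5*B_t)
Therefore d(-8*sin(5*B_t)) = (100*sin(5*B_t)) dt + (-40*cos(5*B_t)) dB_t.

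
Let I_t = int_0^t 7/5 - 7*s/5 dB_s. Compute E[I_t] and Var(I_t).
E[I_t] = 0; Var(I_t) = 49*t*(t^2 - 3*t + 3)/75

The Itô integral of a deterministic integrand f(s) has mean 0 because each increment f(s) * (B_{s+ds} - B_s) has mean 0. By the Itô isometry:
  Var( int_0^t f(s) dB_s ) = E[ (int_0^t f(s) dB_s)^2 ] = int_0^t f(s)^2 ds.
Here f(s) = 7/5 - 7*s/5, so f(s)^2 = 49*(s - 1)^2/25. Integrate:
  int_0^t (49*(s - 1)^2/25) ds = 49*t*(t^2 - 3*t + 3)/75.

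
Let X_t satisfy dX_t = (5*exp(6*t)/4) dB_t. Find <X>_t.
<X>_t = 25*exp(12*t)/192 - 25/192

For an Itô process dX_t = a(t) dt + b(t) dB_t, the quadratic variation is <X>_t = int_0^t b(s)^2 ds (the drift term does not contribute). Here b(s) = 5*exp(6*s)/4, so
  b(s)^2 = 25*exp(12*s)/16.
Integrating from 0 to t:
  <X>_t = int_0^t (25*exp(12*s)/16) ds = 25*exp(12*t)/192 - 25/192.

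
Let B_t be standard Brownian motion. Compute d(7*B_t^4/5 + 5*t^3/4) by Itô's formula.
d(7*B_t^4/5 + 5*t^3/4) = (42*B_t^2/5 + 15*t^2/4) dt + (28*B_t^3/5) dB_t

Itô's formula for f(t, x): d f(t, B_t) = (f_t + (1/2) f_xx) dt + f_x dB_t. Compute partials of f(t, x) = 5*t^3/4 + 7*x^4/5:
  f_t(t,x)  = 15*t^2/4
  f_x(t,x)  = 28*x^3/5
  f_xx(t,x) = 84*x^2/5
Assemble drift = f_t + (1/2) f_xx = 15*t^2/4 + 42*x^2/5 and diffusion = f_x = 28*x^3/5. Substituting x = B_t:
  d(7*B_t^4/5 + 5*t^3/4) = (42*B_t^2/5 + 15*t^2/4) dt + (28*B_t^3/5) dB_t.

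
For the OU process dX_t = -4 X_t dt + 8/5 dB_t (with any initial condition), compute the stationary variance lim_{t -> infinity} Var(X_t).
lim Var(X_t) = 8/25

The OU SDE dX = -theta X dt + sigma dB admits the integrating factor exp(theta t): d(exp(theta t) X_t) = sigma exp(theta t) dB_t. Integrating from 0 to t gives X_t = x_0 * exp(-theta t) + sigma * int_0^t exp(-theta (t-s)) dB_s for any initial x_0. The Itô integral has variance (by the Itô isometry) sigma^2 * int_0^t exp(-2 theta (t - s)) ds = sigma^2 * (1 - exp(-2 theta t)) / (2 theta), independent of x_0.
With theta = 4, sigma = 8/5:
  Var(X_t) = (8/5)^2 * (1 - exp(-2*4 t)) / (2 * 4) = 8/25 - 8*exp(-8*t)/25.
As t -> infinity, exp(-2*4 t) -> 0, so the stationary variance is sigma^2 / (2 theta) = 8/25.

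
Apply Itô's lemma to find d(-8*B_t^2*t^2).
d(-8*B_t^2*t^2) = (8*t*(-2*B_t^2 - t)) dt + (-16*B_t*t^2) dB_t

Itô's formula for f(t, x): d f(t, B_t) = (f_t + (1/2) f_xx) dt + f_x dB_t. Compute partials of f(t, x) = -8*t^2*x^2:
  f_t(t,x)  = -16*t*x^2
  f_x(t,x)  = -16*t^2*x
  f_xx(t,x) = -16*t^2
Assemble drift = f_t + (1/2) f_xx = 8*t*(-t - 2*x^2) and diffusion = f_x = -16*t^2*x. Substituting x = B_t:
  d(-8*B_t^2*t^2) = (8*t*(-2*B_t^2 - t)) dt + (-16*B_t*t^2) dB_t.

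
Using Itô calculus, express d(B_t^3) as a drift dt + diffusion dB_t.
d(B_t^3) = (3*B_t) dt + (3*B_t^2) dB_t

Itô's formula for f(B_t) gives d f(B_t) = f'(B_t) dB_t + (1/2) f''(B_t) dt. Compute derivatives of f(x) = x^3:
  f'(x)  = 3*x^2
  f''(x) = 6*x
Substitute x = B_t and multiply the f'' term by 1/2:
  drift     = (1/2) * (6*x) evaluated at B_t = 3*B_t
  diffusion = (3*x^2) evaluated at B_t = 3*B_t^2
Therefore d(B_t^3) = (3*B_t) dt + (3*B_t^2) dB_t.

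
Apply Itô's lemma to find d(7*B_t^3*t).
d(7*B_t^3*t) = (7*B_t*(B_t^2 + 3*t)) dt + (21*B_t^2*t) dB_t

Itô's formula for f(t, x): d f(t, B_t) = (f_t + (1/2) f_xx) dt + f_x dB_t. Compute partials of f(t, x) = 7*t*x^3:
  f_t(t,x)  = 7*x^3
  f_x(t,x)  = 21*t*x^2
  f_xx(t,x) = 42*t*x
Assemble drift = f_t + (1/2) f_xx = 7*x*(3*t + x^2) and diffusion = f_x = 21*t*x^2. Substituting x = B_t:
  d(7*B_t^3*t) = (7*B_t*(B_t^2 + 3*t)) dt + (21*B_t^2*t) dB_t.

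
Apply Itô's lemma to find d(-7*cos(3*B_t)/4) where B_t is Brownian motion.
d(-7*cos(3*B_t)/4) = (63*cos(3*B_t)/8) dt + (21*sin(3*B_t)/4) dB_t

Itô's formula for f(B_t) gives d f(B_t) = f'(B_t) dB_t + (1/2) f''(B_t) dt. Compute derivatives of f(x) = -7*cos(3*x)/4:
  f'(x)  = 21*sin(3*x)/4
  f''(x) = 63*cos(3*x)/4
Substitute x = B_t and multiply the f'' term by 1/2:
  drift     = (1/2) * (63*cos(3*x)/4) evaluated at B_t = 63*cos(3*B_t)/8
  diffusion = (21*sin(3*x)/4) evaluated at B_t = 21*sin(3*B_t)/4
Therefore d(-7*cos(3*B_t)/4) = (63*cos(3*B_t)/8) dt + (21*sin(3*B_t)/4) dB_t.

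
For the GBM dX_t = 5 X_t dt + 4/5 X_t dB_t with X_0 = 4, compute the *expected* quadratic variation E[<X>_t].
E[<X>_t] = 128*exp(266*t/25)/133 - 128/133

<X>_t = int_0^t ((4/5) * X_s)^2 ds. Taking expectation inside the integral: E[<X>_t] = (4/5)^2 * int_0^t E[X_s^2] ds. For GBM, E[X_s^2] = x_0^2 * exp((2 mu + sigma^2) s). Integrating:
  E[<X>_t] = (4/5)^2 * 4^2 * (exp((2*5 + (4/5)^2) t) - 1) / (2*5 + (4/5)^2)
           = (4/5)^2 * 4^2 * (exp((266/25) t) - 1) / (266/25) = 128*exp(266*t/25)/133 - 128/133.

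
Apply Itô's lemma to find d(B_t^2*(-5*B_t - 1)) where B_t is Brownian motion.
d(B_t^2*(-5*B_t - 1)) = (-15*B_t - 1) dt + (B_t*(-15*B_t - 2)) dB_t

Itô's formula for f(B_t) gives d f(B_t) = f'(B_t) dB_t + (1/2) f''(B_t) dt. Compute derivatives of f(x) = x^2*(-5*x - 1):
  f'(x)  = x*(-15*x - 2)
  f''(x) = -30*x - 2
Substitute x = B_t and multiply the f'' term by 1/2:
  drift     = (1/2) * (-30*x - 2) evaluated at B_t = -15*B_t - 1
  diffusion = (x*(-15*x - 2)) evaluated at B_t = B_t*(-15*B_t - 2)
Therefore d(B_t^2*(-5*B_t - 1)) = (-15*B_t - 1) dt + (B_t*(-15*B_t - 2)) dB_t.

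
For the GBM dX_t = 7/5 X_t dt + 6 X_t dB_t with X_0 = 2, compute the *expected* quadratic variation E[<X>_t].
E[<X>_t] = 360*exp(194*t/5)/97 - 360/97

<X>_t = int_0^t (6 * X_s)^2 ds. Taking expectation inside the integral: E[<X>_t] = 6^2 * int_0^t E[X_s^2] ds. For GBM, E[X_s^2] = x_0^2 * exp((2 mu + sigma^2) s). Integrating:
  E[<X>_t] = 6^2 * 2^2 * (exp((2*(7/5) + 6^2) t) - 1) / (2*(7/5) + 6^2)
           = 6^2 * 2^2 * (exp((194/5) t) - 1) / (194/5) = 360*exp(194*t/5)/97 - 360/97.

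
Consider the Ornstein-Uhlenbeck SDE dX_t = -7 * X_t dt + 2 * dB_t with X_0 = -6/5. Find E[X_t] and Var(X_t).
E[X_t] = -6*exp(-7*t)/5; Var(X_t) = 2/7 - 2*exp(-14*t)/7

The OU SDE dX = -theta X dt + sigma dB admits the integrating factor exp(theta t): d(exp(theta t) X_t) = sigma exp(theta t) dB_t. Integrating from 0 to t:
  X_t = x_0 * exp(-theta t) + sigma * int_0^t exp(-theta (t-s)) dB_s.
The Itô integral has mean 0 and (by the Itô isometry) variance sigma^2 * int_0^t exp(-2 theta (t - s)) ds = sigma^2 * (1 - exp(-2 theta t)) / (2 theta).
With theta = 7, sigma = 2, x_0 = -6/5:
  E[X_t] = -6/5 * exp(-7 t) = -6*exp(-7*t)/5
  Var(X_t) = (2)^2 * (1 - exp(-2*7 t)) / (2 * 7) = 2/7 - 2*exp(-14*t)/7.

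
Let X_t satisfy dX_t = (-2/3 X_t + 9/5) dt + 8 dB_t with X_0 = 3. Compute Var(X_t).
Var(X_t) = 48 - 48*exp(-4*t/3)

The variance V(t) = Var(X_t) satisfies V'(t) = 2 a V(t) + c^2 with V(0) = 0 (drift coefficient is linear in X, diffusion is constant). With a = -2/3, c = 8, the solution is
  V(t) = (c^2 / (2 a)) * (exp(2 a t) - 1)
       = (8^2 / (2*(-2/3))) * (exp((-4/3) t) - 1)
       = 48 - 48*exp(-4*t/3).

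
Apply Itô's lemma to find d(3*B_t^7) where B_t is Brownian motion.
d(3*B_t^7) = (63*B_t^5) dt + (21*B_t^6) dB_t

Itô's formula for f(B_t) gives d f(B_t) = f'(B_t) dB_t + (1/2) f''(B_t) dt. Compute derivatives of f(x) = 3*x^7:
  f'(x)  = 21*x^6
  f''(x) = 126*x^5
Substitute x = B_t and multiply the f'' term by 1/2:
  drift     = (1/2) * (126*x^5) evaluated at B_t = 63*B_t^5
  diffusion = (21*x^6) evaluated at B_t = 21*B_t^6
Therefore d(3*B_t^7) = (63*B_t^5) dt + (21*B_t^6) dB_t.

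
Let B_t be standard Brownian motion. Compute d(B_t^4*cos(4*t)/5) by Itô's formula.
d(B_t^4*cos(4*t)/5) = (2*B_t^2*(-2*B_t^2*sin(4*t) + 3*cos(4*t))/5) dt + (4*B_t^3*cos(4*t)/5) dB_t

Itô's formula for f(t, x): d f(t, B_t) = (f_t + (1/2) f_xx) dt + f_x dB_t. Compute partials of f(t, x) = x^4*cos(4*t)/5:
  f_t(t,x)  = -4*x^4*sin(4*t)/5
  f_x(t,x)  = 4*x^3*cos(4*t)/5
  f_xx(t,x) = 12*x^2*cos(4*t)/5
Assemble drift = f_t + (1/2) f_xx = 2*x^2*(-2*x^2*sin(4*t) + 3*cos(4*t))/5 and diffusion = f_x = 4*x^3*cos(4*t)/5. Substituting x = B_t:
  d(B_t^4*cos(4*t)/5) = (2*B_t^2*(-2*B_t^2*sin(4*t) + 3*cos(4*t))/5) dt + (4*B_t^3*cos(4*t)/5) dB_t.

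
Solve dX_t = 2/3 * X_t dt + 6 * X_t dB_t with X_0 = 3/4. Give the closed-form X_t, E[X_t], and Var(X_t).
X_t = 3/4 * exp((-52/3) t + (6) B_t); E[X_t] = 3*exp(2*t/3)/4; Var(X_t) = 9*(exp(36*t) - 1)*exp(4*t/3)/16

For GBM dX = mu X dt + sigma X dB with X_0 = x_0, apply Itô to Y = log X: dY = (mu - sigma^2/2) dt + sigma dB, so Y_t = log(x_0) + (mu - sigma^2/2) t + sigma B_t and hence X_t = x_0 * exp((mu - sigma^2/2) t + sigma B_t).
With mu = 2/3, sigma = 6, x_0 = 3/4, this gives:
  X_t = 3/4 * exp((-52/3) * t + (6) * B_t).
Since sigma*B_t ~ Normal(0, sigma^2 t), E[exp(sigma*B_t)] = exp(sigma^2 t / 2); so E[X_t] = x_0 * exp((mu - sigma^2/2) t) * exp(sigma^2 t / 2) = x_0 * exp(mu t) = 3*exp(2*t/3)/4.
Var(X_t) = E[X_t^2] - (E[X_t])^2 = x_0^2 * exp(2 mu t) * (exp(sigma^2 t) - 1) = 9*(exp(36*t) - 1)*exp(4*t/3)/16.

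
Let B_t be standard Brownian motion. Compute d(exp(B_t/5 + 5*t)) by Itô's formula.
d(exp(B_t/5 + 5*t)) = (251*exp(B_t/5 + 5*t)/50) dt + (exp(B_t/5 + 5*t)/5) dB_t

Itô's formula for f(t, x): d f(t, B_t) = (f_t + (1/2) f_xx) dt + f_x dB_t. Compute partials of f(t, x) = exp(5*t + x/5):
  f_t(t,x)  = 5*exp(5*t + x/5)
  f_x(t,x)  = exp(5*t + x/5)/5
  f_xx(t,x) = exp(5*t + x/5)/25
Assemble drift = f_t + (1/2) f_xx = 251*exp(5*t + x/5)/50 and diffusion = f_x = exp(5*t + x/5)/5. Substituting x = B_t:
  d(exp(B_t/5 + 5*t)) = (251*exp(B_t/5 + 5*t)/50) dt + (exp(B_t/5 + 5*t)/5) dB_t.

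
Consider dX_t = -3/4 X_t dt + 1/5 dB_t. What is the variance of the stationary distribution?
lim Var(X_t) = 2/75

The OU SDE dX = -theta X dt + sigma dB admits the integrating factor exp(theta t): d(exp(theta t) X_t) = sigma exp(theta t) dB_t. Integrating from 0 to t gives X_t = x_0 * exp(-theta t) + sigma * int_0^t exp(-theta (t-s)) dB_s for any initial x_0. The Itô integral has variance (by the Itô isometry) sigma^2 * int_0^t exp(-2 theta (t - s)) ds = sigma^2 * (1 - exp(-2 theta t)) / (2 theta), independent of x_0.
With theta = 3/4, sigma = 1/5:
  Var(X_t) = (1/5)^2 * (1 - exp(-2*3/4 t)) / (2 * 3/4) = 2/75 - 2*exp(-3*t/2)/75.
As t -> infinity, exp(-2*3/4 t) -> 0, so the stationary variance is sigma^2 / (2 theta) = 2/75.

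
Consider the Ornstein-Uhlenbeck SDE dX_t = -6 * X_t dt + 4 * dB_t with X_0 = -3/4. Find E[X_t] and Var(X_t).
E[X_t] = -3*exp(-6*t)/4; Var(X_t) = 4/3 - 4*exp(-12*t)/3

The OU SDE dX = -theta X dt + sigma dB admits the integrating factor exp(theta t): d(exp(theta t) X_t) = sigma exp(theta t) dB_t. Integrating from 0 to t:
  X_t = x_0 * exp(-theta t) + sigma * int_0^t exp(-theta (t-s)) dB_s.
The Itô integral has mean 0 and (by the Itô isometry) variance sigma^2 * int_0^t exp(-2 theta (t - s)) ds = sigma^2 * (1 - exp(-2 theta t)) / (2 theta).
With theta = 6, sigma = 4, x_0 = -3/4:
  E[X_t] = -3/4 * exp(-6 t) = -3*exp(-6*t)/4
  Var(X_t) = (4)^2 * (1 - exp(-2*6 t)) / (2 * 6) = 4/3 - 4*exp(-12*t)/3.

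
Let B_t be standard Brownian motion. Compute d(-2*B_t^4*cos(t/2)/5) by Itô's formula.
d(-2*B_t^4*cos(t/2)/5) = (B_t^2*(B_t^2*sin(t/2) - 12*cos(t/2))/5) dt + (-8*B_t^3*cos(t/2)/5) dB_t

Itô's formula for f(t, x): d f(t, B_t) = (f_t + (1/2) f_xx) dt + f_x dB_t. Compute partials of f(t, x) = -2*x^4*cos(t/2)/5:
  f_t(t,x)  = x^4*sin(t/2)/5
  f_x(t,x)  = -8*x^3*cos(t/2)/5
  f_xx(t,x) = -24*x^2*cos(t/2)/5
Assemble drift = f_t + (1/2) f_xx = x^2*(x^2*sin(t/2) - 12*cos(t/2))/5 and diffusion = f_x = -8*x^3*cos(t/2)/5. Substituting x = B_t:
  d(-2*B_t^4*cos(t/2)/5) = (B_t^2*(B_t^2*sin(t/2) - 12*cos(t/2))/5) dt + (-8*B_t^3*cos(t/2)/5) dB_t.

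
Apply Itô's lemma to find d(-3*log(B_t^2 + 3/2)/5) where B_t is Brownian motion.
d(-3*log(B_t^2 + 3/2)/5) = (6*(2*B_t^2 - 3)/(5*(2*B_t^2 + 3)^2)) dt + (-12*B_t/(10*B_t^2 + 15)) dB_t

Itô's formula for f(B_t) gives d f(B_t) = f'(B_t) dB_t + (1/2) f''(B_t) dt. Compute derivatives of f(x) = -3*log(x^2 + 3/2)/5:
  f'(x)  = -12*x/(10*x^2 + 15)
  f''(x) = 12*(2*x^2 - 3)/(5*(2*x^2 + 3)^2)
Substitute x = B_t and multiply the f'' term by 1/2:
  drift     = (1/2) * (12*(2*x^2 - 3)/(5*(2*x^2 + 3)^2)) evaluated at B_t = 6*(2*B_t^2 - 3)/(5*(2*B_t^2 + 3)^2)
  diffusion = (-12*x/(10*x^2 + 15)) evaluated at B_t = -12*B_t/(10*B_t^2 + 15)
Therefore d(-3*log(B_t^2 + 3/2)/5) = (6*(2*B_t^2 - 3)/(5*(2*B_t^2 + 3)^2)) dt + (-12*B_t/(10*B_t^2 + 15)) dB_t.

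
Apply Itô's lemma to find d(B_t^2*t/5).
d(B_t^2*t/5) = (B_t^2/5 + t/5) dt + (2*B_t*t/5) dB_t

Itô's formula for f(t, x): d f(t, B_t) = (f_t + (1/2) f_xx) dt + f_x dB_t. Compute partials of f(t, x) = t*x^2/5:
  f_t(t,x)  = x^2/5
  f_x(t,x)  = 2*t*x/5
  f_xx(t,x) = 2*t/5
Assemble drift = f_t + (1/2) f_xx = t/5 + x^2/5 and diffusion = f_x = 2*t*x/5. Substituting x = B_t:
  d(B_t^2*t/5) = (B_t^2/5 + t/5) dt + (2*B_t*t/5) dB_t.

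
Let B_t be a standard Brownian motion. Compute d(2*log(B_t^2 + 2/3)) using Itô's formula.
d(2*log(B_t^2 + 2/3)) = (6*(2 - 3*B_t^2)/(3*B_t^2 + 2)^2) dt + (12*B_t/(3*B_t^2 + 2)) dB_t

Itô's formula for f(B_t) gives d f(B_t) = f'(B_t) dB_t + (1/2) f''(B_t) dt. Compute derivatives of f(x) = 2*log(x^2 + 2/3):
  f'(x)  = 12*x/(3*x^2 + 2)
  f''(x) = 12*(2 - 3*x^2)/(3*x^2 + 2)^2
Substitute x = B_t and multiply the f'' term by 1/2:
  drift     = (1/2) * (12*(2 - 3*x^2)/(3*x^2 + 2)^2) evaluated at B_t = 6*(2 - 3*B_t^2)/(3*B_t^2 + 2)^2
  diffusion = (12*x/(3*x^2 + 2)) evaluated at B_t = 12*B_t/(3*B_t^2 + 2)
Therefore d(2*log(B_t^2 + 2/3)) = (6*(2 - 3*B_t^2)/(3*B_t^2 + 2)^2) dt + (12*B_t/(3*B_t^2 + 2)) dB_t.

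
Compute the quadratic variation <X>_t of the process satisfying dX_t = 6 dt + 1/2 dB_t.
<X>_t = t/4

For an Itô process dX_t = a(t) dt + b(t) dB_t, the quadratic variation is <X>_t = int_0^t b(s)^2 ds (the drift term does not contribute). Here b(s) = 1/2, so
  b(s)^2 = 1/4.
Integrating from 0 to t:
  <X>_t = int_0^t (1/4) ds = t/4.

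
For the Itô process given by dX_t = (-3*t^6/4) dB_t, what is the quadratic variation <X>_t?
<X>_t = 9*t^13/208

For an Itô process dX_t = a(t) dt + b(t) dB_t, the quadratic variation is <X>_t = int_0^t b(s)^2 ds (the drift term does not contribute). Here b(s) = -3*s^6/4, so
  b(s)^2 = 9*s^12/16.
Integrating from 0 to t:
  <X>_t = int_0^t (9*s^12/16) ds = 9*t^13/208.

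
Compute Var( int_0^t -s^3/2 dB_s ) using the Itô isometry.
Var = t^7/28

The Itô integral of a deterministic integrand f(s) has mean 0 because each increment f(s) * (B_{s+ds} - B_s) has mean 0. By the Itô isometry:
  Var( int_0^t f(s) dB_s ) = E[ (int_0^t f(s) dB_s)^2 ] = int_0^t f(s)^2 ds.
Here f(s) = -s^3/2, so f(s)^2 = s^6/4. Integrate:
  int_0^t (s^6/4) ds = t^7/28.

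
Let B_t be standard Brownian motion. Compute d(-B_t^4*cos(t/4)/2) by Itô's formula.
d(-B_t^4*cos(t/4)/2) = (B_t^2*(B_t^2*sin(t/4) - 24*cos(t/4))/8) dt + (-2*B_t^3*cos(t/4)) dB_t

Itô's formula for f(t, x): d f(t, B_t) = (f_t + (1/2) f_xx) dt + f_x dB_t. Compute partials of f(t, x) = -x^4*cos(t/4)/2:
  f_t(t,x)  = x^4*sin(t/4)/8
  f_x(t,x)  = -2*x^3*cos(t/4)
  f_xx(t,x) = -6*x^2*cos(t/4)
Assemble drift = f_t + (1/2) f_xx = x^2*(x^2*sin(t/4) - 24*cos(t/4))/8 and diffusion = f_x = -2*x^3*cos(t/4). Substituting x = B_t:
  d(-B_t^4*cos(t/4)/2) = (B_t^2*(B_t^2*sin(t/4) - 24*cos(t/4))/8) dt + (-2*B_t^3*cos(t/4)) dB_t.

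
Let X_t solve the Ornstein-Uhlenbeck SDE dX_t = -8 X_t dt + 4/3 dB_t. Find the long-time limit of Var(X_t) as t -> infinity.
lim Var(X_t) = 1/9

The OU SDE dX = -theta X dt + sigma dB admits the integrating factor exp(theta t): d(exp(theta t) X_t) = sigma exp(theta t) dB_t. Integrating from 0 to t gives X_t = x_0 * exp(-theta t) + sigma * int_0^t exp(-theta (t-s)) dB_s for any initial x_0. The Itô integral has variance (by the Itô isometry) sigma^2 * int_0^t exp(-2 theta (t - s)) ds = sigma^2 * (1 - exp(-2 theta t)) / (2 theta), independent of x_0.
With theta = 8, sigma = 4/3:
  Var(X_t) = (4/3)^2 * (1 - exp(-2*8 t)) / (2 * 8) = 1/9 - exp(-16*t)/9.
As t -> infinity, exp(-2*8 t) -> 0, so the stationary variance is sigma^2 / (2 theta) = 1/9.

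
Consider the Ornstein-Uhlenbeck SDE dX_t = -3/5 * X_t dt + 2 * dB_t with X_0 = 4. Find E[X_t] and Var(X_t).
E[X_t] = 4*exp(-3*t/5); Var(X_t) = 10/3 - 10*exp(-6*t/5)/3

The OU SDE dX = -theta X dt + sigma dB admits the integrating factor exp(theta t): d(exp(theta t) X_t) = sigma exp(theta t) dB_t. Integrating from 0 to t:
  X_t = x_0 * exp(-theta t) + sigma * int_0^t exp(-theta (t-s)) dB_s.
The Itô integral has mean 0 and (by the Itô isometry) variance sigma^2 * int_0^t exp(-2 theta (t - s)) ds = sigma^2 * (1 - exp(-2 theta t)) / (2 theta).
With theta = 3/5, sigma = 2, x_0 = 4:
  E[X_t] = 4 * exp(-3/5 t) = 4*exp(-3*t/5)
  Var(X_t) = (2)^2 * (1 - exp(-2*3/5 t)) / (2 * 3/5) = 10/3 - 10*exp(-6*t/5)/3.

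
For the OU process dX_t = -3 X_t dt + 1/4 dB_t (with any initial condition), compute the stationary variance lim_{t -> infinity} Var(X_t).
lim Var(X_t) = 1/96

The OU SDE dX = -theta X dt + sigma dB admits the integrating factor exp(theta t): d(exp(theta t) X_t) = sigma exp(theta t) dB_t. Integrating from 0 to t gives X_t = x_0 * exp(-theta t) + sigma * int_0^t exp(-theta (t-s)) dB_s for any initial x_0. The Itô integral has variance (by the Itô isometry) sigma^2 * int_0^t exp(-2 theta (t - s)) ds = sigma^2 * (1 - exp(-2 theta t)) / (2 theta), independent of x_0.
With theta = 3, sigma = 1/4:
  Var(X_t) = (1/4)^2 * (1 - exp(-2*3 t)) / (2 * 3) = 1/96 - exp(-6*t)/96.
As t -> infinity, exp(-2*3 t) -> 0, so the stationary variance is sigma^2 / (2 theta) = 1/96.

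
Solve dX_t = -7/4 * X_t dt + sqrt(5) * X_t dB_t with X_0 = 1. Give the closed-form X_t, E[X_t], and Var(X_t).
X_t = 1 * exp((-17/4) t + (sqrt(5)) B_t); E[X_t] = exp(-7*t/4); Var(X_t) = (exp(5*t) - 1)*exp(-7*t/2)

For GBM dX = mu X dt + sigma X dB with X_0 = x_0, apply Itô to Y = log X: dY = (mu - sigma^2/2) dt + sigma dB, so Y_t = log(x_0) + (mu - sigma^2/2) t + sigma B_t and hence X_t = x_0 * exp((mu - sigma^2/2) t + sigma B_t).
With mu = -7/4, sigma = sqrt(5), x_0 = 1, this gives:
  X_t = 1 * exp((-17/4) * t + (sqrt(5)) * B_t).
Since sigma*B_t ~ Normal(0, sigma^2 t), E[exp(sigma*B_t)] = exp(sigma^2 t / 2); so E[X_t] = x_0 * exp((mu - sigma^2/2) t) * exp(sigma^2 t / 2) = x_0 * exp(mu t) = exp(-7*t/4).
Var(X_t) = E[X_t^2] - (E[X_t])^2 = x_0^2 * exp(2 mu t) * (exp(sigma^2 t) - 1) = (exp(5*t) - 1)*exp(-7*t/2).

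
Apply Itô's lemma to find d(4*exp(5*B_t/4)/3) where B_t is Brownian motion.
d(4*exp(5*B_t/4)/3) = (25*exp(5*B_t/4)/24) dt + (5*exp(5*B_t/4)/3) dB_t

Itô's formula for f(B_t) gives d f(B_t) = f'(B_t) dB_t + (1/2) f''(B_t) dt. Compute derivatives of f(x) = 4*exp(5*x/4)/3:
  f'(x)  = 5*exp(5*x/4)/3
  f''(x) = 25*exp(5*x/4)/12
Substitute x = B_t and multiply the f'' term by 1/2:
  drift     = (1/2) * (25*exp(5*x/4)/12) evaluated at B_t = 25*exp(5*B_t/4)/24
  diffusion = (5*exp(5*x/4)/3) evaluated at B_t = 5*exp(5*B_t/4)/3
Therefore d(4*exp(5*B_t/4)/3) = (25*exp(5*B_t/4)/24) dt + (5*exp(5*B_t/4)/3) dB_t.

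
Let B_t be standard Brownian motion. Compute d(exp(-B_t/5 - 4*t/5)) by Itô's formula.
d(exp(-B_t/5 - 4*t/5)) = (-39*exp(-B_t/5 - 4*t/5)/50) dt + (-exp(-B_t/5 - 4*t/5)/5) dB_t

Itô's formula for f(t, x): d f(t, B_t) = (f_t + (1/2) f_xx) dt + f_x dB_t. Compute partials of f(t, x) = exp(-4*t/5 - x/5):
  f_t(t,x)  = -4*exp(-4*t/5 - x/5)/5
  f_x(t,x)  = -exp(-4*t/5 - x/5)/5
  f_xx(t,x) = exp(-4*t/5 - x/5)/25
Assemble drift = f_t + (1/2) f_xx = -39*exp(-4*t/5 - x/5)/50 and diffusion = f_x = -exp(-4*t/5 - x/5)/5. Substituting x = B_t:
  d(exp(-B_t/5 - 4*t/5)) = (-39*exp(-B_t/5 - 4*t/5)/50) dt + (-exp(-B_t/5 - 4*t/5)/5) dB_t.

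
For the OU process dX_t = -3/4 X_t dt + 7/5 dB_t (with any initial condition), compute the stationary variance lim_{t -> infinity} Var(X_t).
lim Var(X_t) = 98/75

The OU SDE dX = -theta X dt + sigma dB admits the integrating factor exp(theta t): d(exp(theta t) X_t) = sigma exp(theta t) dB_t. Integrating from 0 to t gives X_t = x_0 * exp(-theta t) + sigma * int_0^t exp(-theta (t-s)) dB_s for any initial x_0. The Itô integral has variance (by the Itô isometry) sigma^2 * int_0^t exp(-2 theta (t - s)) ds = sigma^2 * (1 - exp(-2 theta t)) / (2 theta), independent of x_0.
With theta = 3/4, sigma = 7/5:
  Var(X_t) = (7/5)^2 * (1 - exp(-2*3/4 t)) / (2 * 3/4) = 98/75 - 98*exp(-3*t/2)/75.
As t -> infinity, exp(-2*3/4 t) -> 0, so the stationary variance is sigma^2 / (2 theta) = 98/75.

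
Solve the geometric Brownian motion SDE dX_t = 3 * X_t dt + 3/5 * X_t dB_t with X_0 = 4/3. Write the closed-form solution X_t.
X_t = 4/3 * exp((141/50) * t + (3/5) * B_t)

For GBM dX = mu X dt + sigma X dB with X_0 = x_0, apply Itô to Y = log X: dY = (mu - sigma^2/2) dt + sigma dB, so Y_t = log(x_0) + (mu - sigma^2/2) t + sigma B_t and hence X_t = x_0 * exp((mu - sigma^2/2) t + sigma B_t).
With mu = 3, sigma = 3/5, x_0 = 4/3, this gives:
  X_t = 4/3 * exp((141/50) * t + (3/5) * B_t).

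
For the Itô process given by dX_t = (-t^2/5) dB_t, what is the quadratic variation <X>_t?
<X>_t = t^5/125

For an Itô process dX_t = a(t) dt + b(t) dB_t, the quadratic variation is <X>_t = int_0^t b(s)^2 ds (the drift term does not contribute). Here b(s) = -s^2/5, so
  b(s)^2 = s^4/25.
Integrating from 0 to t:
  <X>_t = int_0^t (s^4/25) ds = t^5/125.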